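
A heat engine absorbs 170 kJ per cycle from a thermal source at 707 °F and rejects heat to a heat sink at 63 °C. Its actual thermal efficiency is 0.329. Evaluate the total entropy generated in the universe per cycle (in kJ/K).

ΔS_univ ≈ 0.07706 kJ/K

T_H = 707 °F → (707 − 32) × 5/9 = 375.00 °C = 648.15 K.
T_C = 63 °C → 63 + 273.15 = 336.15 K.
W = η·Q_H = 0.329 × 170 = 55.93 kJ, so Q_C = Q_H − W = 114.1 kJ.
The hot reservoir loses entropy Q_H/T_H = 170/648.15 = 0.2623 kJ/K; the cold reservoir gains Q_C/T_C = 114.1/336.15 = 0.3393 kJ/K.
ΔS_univ = −Q_H/T_H + Q_C/T_C = 0.07706 kJ/K (> 0, since η = 0.329 < η_Carnot = 0.481).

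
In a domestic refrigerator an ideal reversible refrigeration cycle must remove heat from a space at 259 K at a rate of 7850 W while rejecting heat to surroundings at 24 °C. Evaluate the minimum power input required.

Ẇ_in ≈ 1160 W

T_H = 24 °C → 24 + 273.15 = 297.15 K.
Carnot COP: COP_R = T_C/(T_H − T_C) = 259.00/38.15 = 6.7890.
W = Q_C/COP_R = 7850/6.7890 = 1160 W.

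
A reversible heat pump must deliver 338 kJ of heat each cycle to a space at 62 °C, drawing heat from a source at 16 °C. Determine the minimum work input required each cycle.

W_in ≈ 46.4 kJ

T_H = 62 °C → 62 + 273.15 = 335.15 K.
T_C = 16 °C → 16 + 273.15 = 289.15 K.
Reversible heating COP: COP_HP = T_H/(T_H − T_C) = 335.15/46.00 = 7.2859.
W = Q_H/COP_HP = 338/7.2859 = 46.4 kJ.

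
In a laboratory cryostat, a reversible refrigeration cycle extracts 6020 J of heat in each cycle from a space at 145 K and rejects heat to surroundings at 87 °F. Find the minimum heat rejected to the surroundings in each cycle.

T_H = 87 °F → (87 − 32) × 5/9 = 30.56 °C = 303.71 K.
For a reversible cycle Q_H/Q_C = T_H/T_C, so Q_H = Q_C·T_H/T_C = 6020 × 303.71/145.00 = 12600 J.

Q_H ≈ 12600 J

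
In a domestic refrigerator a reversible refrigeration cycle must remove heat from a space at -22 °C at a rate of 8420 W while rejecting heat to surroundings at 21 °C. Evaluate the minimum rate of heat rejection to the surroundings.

T_H = 21 °C → 21 + 273.15 = 294.15 K.
T_C = -22 °C → -22 + 273.15 = 251.15 K.
For a reversible cycle Q_H/Q_C = T_H/T_C, so Q_H = Q_C·T_H/T_C = 8420 × 294.15/251.15 = 9860 W.

Q̇_H ≈ 9860 W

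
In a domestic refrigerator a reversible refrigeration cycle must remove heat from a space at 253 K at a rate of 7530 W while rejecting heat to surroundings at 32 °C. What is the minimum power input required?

T_H = 32 °C → 32 + 273.15 = 305.15 K.
The reversible coefficient of performance is COP_R = T_C/(T_H − T_C) = 253.00/52.15 = 4.8514.
W = Q_C/COP_R = 7530/4.8514 = 1552 W.

Ẇ_in ≈ 1552 W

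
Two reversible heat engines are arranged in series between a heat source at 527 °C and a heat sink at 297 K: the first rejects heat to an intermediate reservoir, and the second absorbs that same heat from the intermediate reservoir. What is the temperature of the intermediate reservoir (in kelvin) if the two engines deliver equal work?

T_H = 527 °C → 527 + 273.15 = 800.15 K.
For reversible stages Q_m = Q_H·(T_m/T_H). Setting W₁ = Q_H(1 − T_m/T_H) equal to W₂ = Q_m(1 − T_C/T_m) = Q_H·(T_m − T_C)/T_H gives T_H − T_m = T_m − T_C, so T_m = (T_H + T_C)/2 = (800.15 + 297.00)/2 = 549 K.

T_m ≈ 549 K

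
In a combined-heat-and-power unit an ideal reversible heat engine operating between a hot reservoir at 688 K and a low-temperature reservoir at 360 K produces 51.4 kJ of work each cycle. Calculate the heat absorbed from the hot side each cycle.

Q_H ≈ 108 kJ

η_rev = 1 − T_C/T_H = 1 − 360.00/688.00 = 0.4767.
Q_H = W/η = 51.4/0.4767 = 108 kJ.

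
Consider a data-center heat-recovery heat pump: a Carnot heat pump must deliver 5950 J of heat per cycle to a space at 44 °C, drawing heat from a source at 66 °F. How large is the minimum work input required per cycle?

T_H = 44 °C → 44 + 273.15 = 317.15 K.
T_C = 66 °F → (66 − 32) × 5/9 = 18.89 °C = 292.04 K.
COP_HP = T_H/(T_H − T_C) = 317.15/25.11 = 12.6299.
W = Q_H/COP_HP = 5950/12.6299 = 471 J.

W_in ≈ 471 J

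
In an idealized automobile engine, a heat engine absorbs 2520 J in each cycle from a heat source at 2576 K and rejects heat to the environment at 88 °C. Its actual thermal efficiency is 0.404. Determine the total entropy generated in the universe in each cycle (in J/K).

ΔS_univ ≈ 3.18 J/K

T_C = 88 °C → 88 + 273.15 = 361.15 K.
W = η·Q_H = 0.404 × 2520 = 1018 J, so Q_C = Q_H − W = 1502 J.
Entropy balance on the reservoirs: −Q_H/T_H = -0.9783 J/K, +Q_C/T_C = 4.159 J/K.
ΔS_univ = −Q_H/T_H + Q_C/T_C = 3.18 J/K (> 0, since η = 0.404 < η_Carnot = 0.860).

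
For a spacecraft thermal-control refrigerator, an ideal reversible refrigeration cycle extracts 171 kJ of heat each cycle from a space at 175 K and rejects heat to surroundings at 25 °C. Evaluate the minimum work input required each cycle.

T_H = 25 °C → 25 + 273.15 = 298.15 K.
Carnot COP: COP_R = T_C/(T_H − T_C) = 175.00/123.15 = 1.4210.
W = Q_C/COP_R = 171/1.4210 = 120 kJ.

W_in ≈ 120 kJ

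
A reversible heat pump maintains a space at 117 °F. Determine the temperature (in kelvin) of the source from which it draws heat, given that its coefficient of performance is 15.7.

T_C ≈ 300 K

T_H = 117 °F → (117 − 32) × 5/9 = 47.22 °C = 320.37 K.
COP_HP = T_H/(T_H − T_C) ⇒ T_C = T_H·(COP_HP − 1)/COP_HP = 320.37 × (15.7 − 1)/15.7 = 300 K.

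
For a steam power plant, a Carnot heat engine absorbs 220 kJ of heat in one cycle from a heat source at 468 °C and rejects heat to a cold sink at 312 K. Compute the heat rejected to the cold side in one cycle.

T_H = 468 °C → 468 + 273.15 = 741.15 K.
η_rev = 1 − T_C/T_H = 1 − 312.00/741.15 = 0.5790.
For a reversible cycle Q_C/Q_H = T_C/T_H, so Q_C = 220 × 312.00/741.15 = 92.6 kJ.

Q_C ≈ 92.6 kJ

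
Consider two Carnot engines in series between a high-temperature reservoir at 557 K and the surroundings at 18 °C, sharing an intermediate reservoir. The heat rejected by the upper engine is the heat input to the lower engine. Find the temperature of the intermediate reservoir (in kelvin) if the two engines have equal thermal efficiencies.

T_m ≈ 403 K

T_C = 18 °C → 18 + 273.15 = 291.15 K.
Equal efficiencies require 1 − T_m/T_H = 1 − T_C/T_m, i.e. T_m/T_H = T_C/T_m, so T_m = √(T_H·T_C) = √(557.00 × 291.15) = 403 K.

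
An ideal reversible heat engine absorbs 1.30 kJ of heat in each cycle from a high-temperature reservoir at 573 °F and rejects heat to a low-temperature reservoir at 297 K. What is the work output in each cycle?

T_H = 573 °F → (573 − 32) × 5/9 = 300.56 °C = 573.71 K.
For a reversible engine, η = 1 − T_C/T_H = 1 − 297.00/573.71 = 0.4823.
W = η·Q_H = 0.4823 × 1.30 = 0.627 kJ.

W ≈ 0.627 kJ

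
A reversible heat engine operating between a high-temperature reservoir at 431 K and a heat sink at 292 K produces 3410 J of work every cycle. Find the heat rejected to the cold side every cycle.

Q_C ≈ 7160 J

Carnot efficiency: η = 1 − T_C/T_H = 1 − 292.00/431.00 = 0.3225.
Since Q_C/Q_H = T_C/T_H and Q_H = W/η, Q_C = W·T_C/(T_H − T_C) = 3410 × 292.00/139.00 = 7160 J.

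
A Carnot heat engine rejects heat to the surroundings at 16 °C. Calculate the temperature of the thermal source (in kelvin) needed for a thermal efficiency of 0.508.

T_H ≈ 587.7 K

T_C = 16 °C → 16 + 273.15 = 289.15 K.
From η = 1 − T_C/T_H, solving for T_H gives T_H = T_C/(1 − η) = 289.15/(1 − 0.508) = 587.7 K.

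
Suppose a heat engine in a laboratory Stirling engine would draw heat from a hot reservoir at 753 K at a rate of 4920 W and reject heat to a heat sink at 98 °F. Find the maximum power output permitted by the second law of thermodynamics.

Ẇ_max ≈ 2900 W

T_C = 98 °F → (98 − 32) × 5/9 = 36.67 °C = 309.82 K.
The upper bound on efficiency is η_max = 1 − T_C/T_H = 1 − 309.82/753.00 = 0.5886.
W_max = η_max · Q_H = 0.5886 × 4920 = 2900 W.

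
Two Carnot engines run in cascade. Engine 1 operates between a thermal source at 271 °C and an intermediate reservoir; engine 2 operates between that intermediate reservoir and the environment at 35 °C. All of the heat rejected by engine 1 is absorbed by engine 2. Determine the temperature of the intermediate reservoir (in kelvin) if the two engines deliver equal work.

T_m ≈ 426.1 K

T_H = 271 °C → 271 + 273.15 = 544.15 K.
T_C = 35 °C → 35 + 273.15 = 308.15 K.
For reversible stages Q_m = Q_H·(T_m/T_H). Setting W₁ = Q_H(1 − T_m/T_H) equal to W₂ = Q_m(1 − T_C/T_m) = Q_H·(T_m − T_C)/T_H gives T_H − T_m = T_m − T_C, so T_m = (T_H + T_C)/2 = (544.15 + 308.15)/2 = 426.1 K.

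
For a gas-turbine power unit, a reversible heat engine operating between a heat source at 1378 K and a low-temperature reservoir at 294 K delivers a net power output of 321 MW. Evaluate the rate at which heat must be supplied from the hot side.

Q̇_H ≈ 408 MW

For a reversible engine, η = 1 − T_C/T_H = 1 − 294.00/1378.00 = 0.7866.
Q_H = W/η = 321/0.7866 = 408 MW.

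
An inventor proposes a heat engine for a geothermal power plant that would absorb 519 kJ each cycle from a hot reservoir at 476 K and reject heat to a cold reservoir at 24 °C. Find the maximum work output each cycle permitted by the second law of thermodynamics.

W_max ≈ 195 kJ

T_C = 24 °C → 24 + 273.15 = 297.15 K.
No engine can exceed the Carnot limit: η_max = 1 − T_C/T_H = 1 − 297.15/476.00 = 0.3757.
W_max = η_max · Q_H = 0.3757 × 519 = 195 kJ.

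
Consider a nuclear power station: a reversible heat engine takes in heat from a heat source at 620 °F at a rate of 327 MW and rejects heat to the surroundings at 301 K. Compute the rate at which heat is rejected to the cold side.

T_H = 620 °F → (620 − 32) × 5/9 = 326.67 °C = 599.82 K.
η_rev = 1 − T_C/T_H = 1 − 301.00/599.82 = 0.4982.
For a reversible cycle Q_C/Q_H = T_C/T_H, so Q_C = 327 × 301.00/599.82 = 164 MW.

Q̇_C ≈ 164 MW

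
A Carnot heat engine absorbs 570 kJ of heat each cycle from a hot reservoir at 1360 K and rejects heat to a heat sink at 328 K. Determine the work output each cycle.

W ≈ 432.5 kJ

The Carnot efficiency is η = 1 − T_C/T_H = 1 − 328.00/1360.00 = 0.7588.
W = η·Q_H = 0.7588 × 570 = 432.5 kJ.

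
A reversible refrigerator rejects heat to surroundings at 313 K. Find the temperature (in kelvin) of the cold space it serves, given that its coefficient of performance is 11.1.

T_C ≈ 287 K

COP_R = T_C/(T_H − T_C) ⇒ T_C = T_H·COP_R/(1 + COP_R) = 313.00 × 11.1/(1 + 11.1) = 287 K.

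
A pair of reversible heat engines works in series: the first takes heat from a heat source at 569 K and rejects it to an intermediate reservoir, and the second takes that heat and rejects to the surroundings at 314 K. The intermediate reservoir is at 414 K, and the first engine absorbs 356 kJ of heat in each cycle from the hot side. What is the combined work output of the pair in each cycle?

W_total ≈ 159.5 kJ

Two reversible stages in series are equivalent to a single Carnot engine between T_H and T_C, so η_total = 1 − T_C/T_H = 1 − 314.00/569.00 = 0.4482.
W_total = η_total · Q_H = 0.4482 × 356 = 159.5 kJ.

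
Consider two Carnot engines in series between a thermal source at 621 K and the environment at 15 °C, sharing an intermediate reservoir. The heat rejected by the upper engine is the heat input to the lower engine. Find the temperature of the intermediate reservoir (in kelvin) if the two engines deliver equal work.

T_C = 15 °C → 15 + 273.15 = 288.15 K.
For reversible stages Q_m = Q_H·(T_m/T_H). Setting W₁ = Q_H(1 − T_m/T_H) equal to W₂ = Q_m(1 − T_C/T_m) = Q_H·(T_m − T_C)/T_H gives T_H − T_m = T_m − T_C, so T_m = (T_H + T_C)/2 = (621.00 + 288.15)/2 = 455 K.

T_m ≈ 455 K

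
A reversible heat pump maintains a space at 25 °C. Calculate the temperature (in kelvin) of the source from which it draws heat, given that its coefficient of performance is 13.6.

T_C ≈ 276.2 K

T_H = 25 °C → 25 + 273.15 = 298.15 K.
COP_HP = T_H/(T_H − T_C) ⇒ T_C = T_H·(COP_HP − 1)/COP_HP = 298.15 × (13.6 − 1)/13.6 = 276.2 K.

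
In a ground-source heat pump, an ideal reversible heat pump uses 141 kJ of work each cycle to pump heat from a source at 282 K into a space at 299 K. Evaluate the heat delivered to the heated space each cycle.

The Carnot heat-pump COP is COP_HP = T_H/(T_H − T_C) = 299.00/17.00 = 17.5882.
Q_H = COP_HP · W = 17.5882 × 141 = 2480 kJ.

Q_H ≈ 2480 kJ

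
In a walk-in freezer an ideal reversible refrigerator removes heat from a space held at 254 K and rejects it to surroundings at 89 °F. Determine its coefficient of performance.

T_H = 89 °F → (89 − 32) × 5/9 = 31.67 °C = 304.82 K.
For a reversible refrigerator, COP_R = T_C/(T_H − T_C) = 254.00/(304.82 − 254.00) = 5.00.

COP_R ≈ 5.00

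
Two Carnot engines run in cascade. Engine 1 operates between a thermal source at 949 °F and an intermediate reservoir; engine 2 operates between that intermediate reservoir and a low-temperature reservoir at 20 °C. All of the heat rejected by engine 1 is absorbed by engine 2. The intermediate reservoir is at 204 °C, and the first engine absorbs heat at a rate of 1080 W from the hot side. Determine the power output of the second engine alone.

T_H = 949 °F → (949 − 32) × 5/9 = 509.44 °C = 782.59 K.
T_C = 20 °C → 20 + 273.15 = 293.15 K.
T_m = 204 °C → 204 + 273.15 = 477.15 K.
Heat entering the second stage: Q_m = Q_H·(T_m/T_H) = 1080 × 477.15/782.59 = 658 W.
Second-stage efficiency η₂ = 1 − T_C/T_m = 1 − 293.15/477.15 = 0.3856, so W₂ = η₂·Q_m = 254 W.

Ẇ₂ ≈ 254 W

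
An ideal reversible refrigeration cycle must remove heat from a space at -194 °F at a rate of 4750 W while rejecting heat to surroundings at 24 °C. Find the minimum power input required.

T_H = 24 °C → 24 + 273.15 = 297.15 K.
T_C = -194 °F → (-194 − 32) × 5/9 = -125.56 °C = 147.59 K.
COP_R = T_C/(T_H − T_C) = 147.59/149.56 = 0.9869.
W = Q_C/COP_R = 4750/0.9869 = 4810 W.

Ẇ_in ≈ 4810 W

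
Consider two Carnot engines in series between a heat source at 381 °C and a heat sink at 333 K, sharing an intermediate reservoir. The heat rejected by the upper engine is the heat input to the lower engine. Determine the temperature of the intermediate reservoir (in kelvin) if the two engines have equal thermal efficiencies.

T_H = 381 °C → 381 + 273.15 = 654.15 K.
Equal efficiencies require 1 − T_m/T_H = 1 − T_C/T_m, i.e. T_m/T_H = T_C/T_m, so T_m = √(T_H·T_C) = √(654.15 × 333.00) = 467 K.

T_m ≈ 467 K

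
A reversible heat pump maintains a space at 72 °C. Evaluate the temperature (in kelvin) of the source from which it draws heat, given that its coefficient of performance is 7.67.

T_C ≈ 300 K

T_H = 72 °C → 72 + 273.15 = 345.15 K.
COP_HP = T_H/(T_H − T_C) ⇒ T_C = T_H·(COP_HP − 1)/COP_HP = 345.15 × (7.67 − 1)/7.67 = 300 K.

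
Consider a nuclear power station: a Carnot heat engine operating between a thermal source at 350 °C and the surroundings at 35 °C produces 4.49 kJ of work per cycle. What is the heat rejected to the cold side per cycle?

Q_C ≈ 4.392 kJ

T_H = 350 °C → 350 + 273.15 = 623.15 K.
T_C = 35 °C → 35 + 273.15 = 308.15 K.
Since the cycle is reversible, η = 1 − T_C/T_H = 1 − 308.15/623.15 = 0.5055.
Since Q_C/Q_H = T_C/T_H and Q_H = W/η, Q_C = W·T_C/(T_H − T_C) = 4.49 × 308.15/315.00 = 4.392 kJ.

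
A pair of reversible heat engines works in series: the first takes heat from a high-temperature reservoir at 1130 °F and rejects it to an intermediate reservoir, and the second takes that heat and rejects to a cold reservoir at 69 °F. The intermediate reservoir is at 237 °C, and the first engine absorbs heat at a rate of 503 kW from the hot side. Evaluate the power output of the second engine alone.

Ẇ₂ ≈ 123.3 kW

T_H = 1130 °F → (1130 − 32) × 5/9 = 610.00 °C = 883.15 K.
T_C = 69 °F → (69 − 32) × 5/9 = 20.56 °C = 293.71 K.
T_m = 237 °C → 237 + 273.15 = 510.15 K.
Heat entering the second stage: Q_m = Q_H·(T_m/T_H) = 503 × 510.15/883.15 = 290.6 kW.
Second-stage efficiency η₂ = 1 − T_C/T_m = 1 − 293.71/510.15 = 0.4243, so W₂ = η₂·Q_m = 123.3 kW.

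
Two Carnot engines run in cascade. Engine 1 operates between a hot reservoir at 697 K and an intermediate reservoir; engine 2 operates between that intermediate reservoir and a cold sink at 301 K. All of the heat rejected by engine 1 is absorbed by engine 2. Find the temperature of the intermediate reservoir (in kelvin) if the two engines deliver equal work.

T_m ≈ 499 K

For reversible stages Q_m = Q_H·(T_m/T_H). Setting W₁ = Q_H(1 − T_m/T_H) equal to W₂ = Q_m(1 − T_C/T_m) = Q_H·(T_m − T_C)/T_H gives T_H − T_m = T_m − T_C, so T_m = (T_H + T_C)/2 = (697.00 + 301.00)/2 = 499 K.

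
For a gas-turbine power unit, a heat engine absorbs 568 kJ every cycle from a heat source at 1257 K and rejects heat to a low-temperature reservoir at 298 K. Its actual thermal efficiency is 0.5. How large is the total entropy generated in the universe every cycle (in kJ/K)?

ΔS_univ ≈ 0.501 kJ/K

W = η·Q_H = 0.5 × 568 = 284.0 kJ, so Q_C = Q_H − W = 284.0 kJ.
The hot reservoir loses entropy Q_H/T_H = 568/1257.00 = 0.4519 kJ/K; the cold reservoir gains Q_C/T_C = 284.0/298.00 = 0.9530 kJ/K.
ΔS_univ = −Q_H/T_H + Q_C/T_C = 0.501 kJ/K (> 0, since η = 0.5 < η_Carnot = 0.763).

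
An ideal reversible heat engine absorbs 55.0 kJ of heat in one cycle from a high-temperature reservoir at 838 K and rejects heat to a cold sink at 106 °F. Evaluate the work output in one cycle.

W ≈ 34.4 kJ

T_C = 106 °F → (106 − 32) × 5/9 = 41.11 °C = 314.26 K.
The Carnot efficiency is η = 1 − T_C/T_H = 1 − 314.26/838.00 = 0.6250.
W = η·Q_H = 0.6250 × 55.0 = 34.4 kJ.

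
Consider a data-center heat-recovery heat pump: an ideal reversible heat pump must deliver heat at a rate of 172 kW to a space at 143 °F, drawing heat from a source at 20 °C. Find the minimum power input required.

T_H = 143 °F → (143 − 32) × 5/9 = 61.67 °C = 334.82 K.
T_C = 20 °C → 20 + 273.15 = 293.15 K.
For a reversible heat pump, COP_HP = T_H/(T_H − T_C) = 334.82/41.67 = 8.0356.
W = Q_H/COP_HP = 172/8.0356 = 21.40 kW.

Ẇ_in ≈ 21.40 kW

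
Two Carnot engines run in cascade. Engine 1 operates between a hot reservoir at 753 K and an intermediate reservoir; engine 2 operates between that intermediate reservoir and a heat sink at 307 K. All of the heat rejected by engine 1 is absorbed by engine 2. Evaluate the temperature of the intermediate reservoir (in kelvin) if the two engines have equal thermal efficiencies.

Equal efficiencies require 1 − T_m/T_H = 1 − T_C/T_m, i.e. T_m/T_H = T_C/T_m, so T_m = √(T_H·T_C) = √(753.00 × 307.00) = 481 K.

T_m ≈ 481 K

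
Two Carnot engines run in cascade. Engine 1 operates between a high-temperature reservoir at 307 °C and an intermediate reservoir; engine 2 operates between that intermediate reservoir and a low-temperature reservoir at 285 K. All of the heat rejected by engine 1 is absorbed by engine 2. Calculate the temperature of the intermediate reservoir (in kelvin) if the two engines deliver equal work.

T_H = 307 °C → 307 + 273.15 = 580.15 K.
For reversible stages Q_m = Q_H·(T_m/T_H). Setting W₁ = Q_H(1 − T_m/T_H) equal to W₂ = Q_m(1 − T_C/T_m) = Q_H·(T_m − T_C)/T_H gives T_H − T_m = T_m − T_C, so T_m = (T_H + T_C)/2 = (580.15 + 285.00)/2 = 433 K.

T_m ≈ 433 K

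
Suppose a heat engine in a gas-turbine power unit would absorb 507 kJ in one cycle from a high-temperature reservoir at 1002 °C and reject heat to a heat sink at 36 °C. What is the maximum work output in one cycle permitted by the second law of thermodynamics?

T_H = 1002 °C → 1002 + 273.15 = 1275.15 K.
T_C = 36 °C → 36 + 273.15 = 309.15 K.
No engine can exceed the Carnot limit: η_max = 1 − T_C/T_H = 1 − 309.15/1275.15 = 0.7576.
W_max = η_max · Q_H = 0.7576 × 507 = 384 kJ.

W_max ≈ 384 kJ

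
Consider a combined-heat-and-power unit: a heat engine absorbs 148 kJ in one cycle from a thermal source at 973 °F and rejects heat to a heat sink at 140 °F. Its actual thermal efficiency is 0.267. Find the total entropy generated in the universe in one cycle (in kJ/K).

T_H = 973 °F → (973 − 32) × 5/9 = 522.78 °C = 795.93 K.
T_C = 140 °F → (140 − 32) × 5/9 = 60.00 °C = 333.15 K.
W = η·Q_H = 0.267 × 148 = 39.52 kJ, so Q_C = Q_H − W = 108.5 kJ.
Entropy balance on the reservoirs: −Q_H/T_H = -0.1859 kJ/K, +Q_C/T_C = 0.3256 kJ/K.
ΔS_univ = −Q_H/T_H + Q_C/T_C = 0.140 kJ/K (> 0, since η = 0.267 < η_Carnot = 0.581).

ΔS_univ ≈ 0.140 kJ/K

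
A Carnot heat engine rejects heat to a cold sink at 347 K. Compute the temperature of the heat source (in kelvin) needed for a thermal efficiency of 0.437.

From η = 1 − T_C/T_H, solving for T_H gives T_H = T_C/(1 − η) = 347.00/(1 − 0.437) = 616.3 K.

T_H ≈ 616.3 K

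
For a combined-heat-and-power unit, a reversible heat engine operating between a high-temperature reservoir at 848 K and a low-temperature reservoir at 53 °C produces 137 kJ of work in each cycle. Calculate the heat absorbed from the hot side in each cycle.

Q_H ≈ 223 kJ

T_C = 53 °C → 53 + 273.15 = 326.15 K.
The Carnot efficiency is η = 1 − T_C/T_H = 1 − 326.15/848.00 = 0.6154.
Q_H = W/η = 137/0.6154 = 223 kJ.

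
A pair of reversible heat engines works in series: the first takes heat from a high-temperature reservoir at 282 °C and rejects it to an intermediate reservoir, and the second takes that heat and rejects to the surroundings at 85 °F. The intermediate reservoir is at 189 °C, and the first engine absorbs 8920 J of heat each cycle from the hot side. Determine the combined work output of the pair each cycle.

W_total ≈ 4060 J

T_H = 282 °C → 282 + 273.15 = 555.15 K.
T_C = 85 °F → (85 − 32) × 5/9 = 29.44 °C = 302.59 K.
Two reversible stages in series are equivalent to a single Carnot engine between T_H and T_C, so η_total = 1 − T_C/T_H = 1 − 302.59/555.15 = 0.4549.
W_total = η_total · Q_H = 0.4549 × 8920 = 4060 J.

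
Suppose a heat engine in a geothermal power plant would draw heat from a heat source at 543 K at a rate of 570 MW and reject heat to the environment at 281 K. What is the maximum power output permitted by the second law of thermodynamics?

Ẇ_max ≈ 275 MW

The second-law ceiling is the Carnot efficiency, η_max = 1 − T_C/T_H = 1 − 281.00/543.00 = 0.4825.
W_max = η_max · Q_H = 0.4825 × 570 = 275 MW.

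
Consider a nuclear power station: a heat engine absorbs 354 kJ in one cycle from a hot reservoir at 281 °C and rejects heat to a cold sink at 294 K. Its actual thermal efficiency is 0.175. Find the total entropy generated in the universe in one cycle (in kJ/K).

T_H = 281 °C → 281 + 273.15 = 554.15 K.
W = η·Q_H = 0.175 × 354 = 61.95 kJ, so Q_C = Q_H − W = 292.1 kJ.
The hot reservoir loses entropy Q_H/T_H = 354/554.15 = 0.6388 kJ/K; the cold reservoir gains Q_C/T_C = 292.1/294.00 = 0.9934 kJ/K.
ΔS_univ = −Q_H/T_H + Q_C/T_C = 0.3546 kJ/K (> 0, since η = 0.175 < η_Carnot = 0.469).

ΔS_univ ≈ 0.3546 kJ/K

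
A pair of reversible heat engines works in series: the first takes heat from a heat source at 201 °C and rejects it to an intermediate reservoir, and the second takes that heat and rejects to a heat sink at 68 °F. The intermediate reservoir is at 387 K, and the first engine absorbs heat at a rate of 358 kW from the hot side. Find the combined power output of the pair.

Ẇ_total ≈ 137 kW

T_H = 201 °C → 201 + 273.15 = 474.15 K.
T_C = 68 °F → (68 − 32) × 5/9 = 20.00 °C = 293.15 K.
Two reversible stages in series are equivalent to a single Carnot engine between T_H and T_C, so η_total = 1 − T_C/T_H = 1 − 293.15/474.15 = 0.3817.
W_total = η_total · Q_H = 0.3817 × 358 = 137 kW.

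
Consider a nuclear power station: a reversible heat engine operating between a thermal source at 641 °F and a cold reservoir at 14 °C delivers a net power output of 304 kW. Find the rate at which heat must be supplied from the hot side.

T_H = 641 °F → (641 − 32) × 5/9 = 338.33 °C = 611.48 K.
T_C = 14 °C → 14 + 273.15 = 287.15 K.
Since the cycle is reversible, η = 1 − T_C/T_H = 1 − 287.15/611.48 = 0.5304.
Q_H = W/η = 304/0.5304 = 573 kW.

Q̇_H ≈ 573 kW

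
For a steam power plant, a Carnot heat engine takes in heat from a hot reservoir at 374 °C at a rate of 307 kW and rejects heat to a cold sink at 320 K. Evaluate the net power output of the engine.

T_H = 374 °C → 374 + 273.15 = 647.15 K.
Since the cycle is reversible, η = 1 − T_C/T_H = 1 − 320.00/647.15 = 0.5055.
W = η·Q_H = 0.5055 × 307 = 155 kW.

Ẇ ≈ 155 kW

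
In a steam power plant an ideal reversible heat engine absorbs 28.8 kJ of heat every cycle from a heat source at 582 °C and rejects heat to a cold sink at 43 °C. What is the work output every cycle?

W ≈ 18.15 kJ

T_H = 582 °C → 582 + 273.15 = 855.15 K.
T_C = 43 °C → 43 + 273.15 = 316.15 K.
Since the cycle is reversible, η = 1 − T_C/T_H = 1 − 316.15/855.15 = 0.6303.
W = η·Q_H = 0.6303 × 28.8 = 18.15 kJ.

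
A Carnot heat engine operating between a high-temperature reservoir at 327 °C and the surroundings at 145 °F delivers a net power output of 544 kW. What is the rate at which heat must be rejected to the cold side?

Q̇_C ≈ 692 kW

T_H = 327 °C → 327 + 273.15 = 600.15 K.
T_C = 145 °F → (145 − 32) × 5/9 = 62.78 °C = 335.93 K.
Carnot efficiency: η = 1 − T_C/T_H = 1 − 335.93/600.15 = 0.4403.
Since Q_C/Q_H = T_C/T_H and Q_H = W/η, Q_C = W·T_C/(T_H − T_C) = 544 × 335.93/264.22 = 692 kW.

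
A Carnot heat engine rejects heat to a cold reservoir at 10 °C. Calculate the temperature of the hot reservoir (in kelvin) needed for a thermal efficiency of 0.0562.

T_C = 10 °C → 10 + 273.15 = 283.15 K.
From η = 1 − T_C/T_H, solving for T_H gives T_H = T_C/(1 − η) = 283.15/(1 − 0.0562) = 300.0 K.

T_H ≈ 300.0 K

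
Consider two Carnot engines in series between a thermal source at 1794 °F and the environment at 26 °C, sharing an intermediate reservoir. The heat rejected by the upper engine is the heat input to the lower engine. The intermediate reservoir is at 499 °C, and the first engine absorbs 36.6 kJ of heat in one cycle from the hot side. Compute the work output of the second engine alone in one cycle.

T_H = 1794 °F → (1794 − 32) × 5/9 = 978.89 °C = 1252.04 K.
T_C = 26 °C → 26 + 273.15 = 299.15 K.
T_m = 499 °C → 499 + 273.15 = 772.15 K.
Heat entering the second stage: Q_m = Q_H·(T_m/T_H) = 36.6 × 772.15/1252.04 = 22.6 kJ.
Second-stage efficiency η₂ = 1 − T_C/T_m = 1 − 299.15/772.15 = 0.6126, so W₂ = η₂·Q_m = 13.8 kJ.

W₂ ≈ 13.8 kJ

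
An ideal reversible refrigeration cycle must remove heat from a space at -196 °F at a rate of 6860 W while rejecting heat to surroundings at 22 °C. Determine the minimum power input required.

T_H = 22 °C → 22 + 273.15 = 295.15 K.
T_C = -196 °F → (-196 − 32) × 5/9 = -126.67 °C = 146.48 K.
COP_R = T_C/(T_H − T_C) = 146.48/148.67 = 0.9853.
W = Q_C/COP_R = 6860/0.9853 = 6960 W.

Ẇ_in ≈ 6960 W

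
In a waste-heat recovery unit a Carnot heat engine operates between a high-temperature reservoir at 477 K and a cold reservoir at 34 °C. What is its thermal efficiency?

T_C = 34 °C → 34 + 273.15 = 307.15 K.
Carnot efficiency: η = 1 − T_C/T_H = 1 − 307.15/477.00 = 0.3561.

η ≈ 0.3561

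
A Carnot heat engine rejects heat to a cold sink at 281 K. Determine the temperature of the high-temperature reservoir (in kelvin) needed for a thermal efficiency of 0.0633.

T_H ≈ 300 K

From η = 1 − T_C/T_H, solving for T_H gives T_H = T_C/(1 − η) = 281.00/(1 − 0.0633) = 300 K.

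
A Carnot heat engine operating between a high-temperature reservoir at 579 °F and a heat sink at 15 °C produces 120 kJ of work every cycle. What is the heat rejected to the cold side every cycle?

Q_C ≈ 119.7 kJ

T_H = 579 °F → (579 − 32) × 5/9 = 303.89 °C = 577.04 K.
T_C = 15 °C → 15 + 273.15 = 288.15 K.
Since the cycle is reversible, η = 1 − T_C/T_H = 1 − 288.15/577.04 = 0.5006.
Since Q_C/Q_H = T_C/T_H and Q_H = W/η, Q_C = W·T_C/(T_H − T_C) = 120 × 288.15/288.89 = 119.7 kJ.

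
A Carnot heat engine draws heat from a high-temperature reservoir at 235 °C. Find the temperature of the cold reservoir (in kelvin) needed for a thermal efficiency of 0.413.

T_H = 235 °C → 235 + 273.15 = 508.15 K.
From η = 1 − T_C/T_H, T_C = T_H·(1 − η) = 508.15 × (1 − 0.413) = 298 K.

T_C ≈ 298 K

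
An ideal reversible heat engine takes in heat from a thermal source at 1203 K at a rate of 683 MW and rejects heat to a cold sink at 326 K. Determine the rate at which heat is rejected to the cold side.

Since the cycle is reversible, η = 1 − T_C/T_H = 1 − 326.00/1203.00 = 0.7290.
For a reversible cycle Q_C/Q_H = T_C/T_H, so Q_C = 683 × 326.00/1203.00 = 185 MW.

Q̇_C ≈ 185 MW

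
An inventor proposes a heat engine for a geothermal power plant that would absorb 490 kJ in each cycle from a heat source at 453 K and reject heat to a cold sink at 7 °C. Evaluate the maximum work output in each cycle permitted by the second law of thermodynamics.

T_C = 7 °C → 7 + 273.15 = 280.15 K.
The upper bound on efficiency is η_max = 1 − T_C/T_H = 1 − 280.15/453.00 = 0.3816.
W_max = η_max · Q_H = 0.3816 × 490 = 187 kJ.

W_max ≈ 187 kJ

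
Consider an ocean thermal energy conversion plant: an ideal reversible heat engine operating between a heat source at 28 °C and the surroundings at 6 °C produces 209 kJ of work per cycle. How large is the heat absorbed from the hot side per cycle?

T_H = 28 °C → 28 + 273.15 = 301.15 K.
T_C = 6 °C → 6 + 273.15 = 279.15 K.
Carnot efficiency: η = 1 − T_C/T_H = 1 − 279.15/301.15 = 0.0731.
Q_H = W/η = 209/0.0731 = 2861 kJ.

Q_H ≈ 2861 kJ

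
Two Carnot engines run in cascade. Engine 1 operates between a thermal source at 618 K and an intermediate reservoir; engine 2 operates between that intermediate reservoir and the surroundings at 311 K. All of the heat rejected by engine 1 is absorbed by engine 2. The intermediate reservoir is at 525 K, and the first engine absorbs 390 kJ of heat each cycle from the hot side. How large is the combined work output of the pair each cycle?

W_total ≈ 194 kJ

Two reversible stages in series are equivalent to a single Carnot engine between T_H and T_C, so η_total = 1 − T_C/T_H = 1 − 311.00/618.00 = 0.4968.
W_total = η_total · Q_H = 0.4968 × 390 = 194 kJ.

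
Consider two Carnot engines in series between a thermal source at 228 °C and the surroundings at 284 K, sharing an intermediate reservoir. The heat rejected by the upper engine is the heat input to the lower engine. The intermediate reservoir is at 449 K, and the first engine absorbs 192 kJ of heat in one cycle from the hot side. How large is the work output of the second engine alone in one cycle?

T_H = 228 °C → 228 + 273.15 = 501.15 K.
Heat entering the second stage: Q_m = Q_H·(T_m/T_H) = 192 × 449.00/501.15 = 172 kJ.
Second-stage efficiency η₂ = 1 − T_C/T_m = 1 − 284.00/449.00 = 0.3675, so W₂ = η₂·Q_m = 63.2 kJ.

W₂ ≈ 63.2 kJ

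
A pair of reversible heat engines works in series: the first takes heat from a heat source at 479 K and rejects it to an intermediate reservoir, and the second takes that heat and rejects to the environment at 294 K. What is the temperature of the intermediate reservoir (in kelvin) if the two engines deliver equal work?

T_m ≈ 386.5 K

For reversible stages Q_m = Q_H·(T_m/T_H). Setting W₁ = Q_H(1 − T_m/T_H) equal to W₂ = Q_m(1 − T_C/T_m) = Q_H·(T_m − T_C)/T_H gives T_H − T_m = T_m − T_C, so T_m = (T_H + T_C)/2 = (479.00 + 294.00)/2 = 386.5 K.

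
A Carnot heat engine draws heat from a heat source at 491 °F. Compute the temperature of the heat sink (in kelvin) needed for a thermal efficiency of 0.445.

T_C ≈ 293 K

T_H = 491 °F → (491 − 32) × 5/9 = 255.00 °C = 528.15 K.
From η = 1 − T_C/T_H, T_C = T_H·(1 − η) = 528.15 × (1 − 0.445) = 293 K.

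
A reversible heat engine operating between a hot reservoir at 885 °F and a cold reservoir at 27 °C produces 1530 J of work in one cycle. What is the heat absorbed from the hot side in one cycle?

T_H = 885 °F → (885 − 32) × 5/9 = 473.89 °C = 747.04 K.
T_C = 27 °C → 27 + 273.15 = 300.15 K.
The Carnot efficiency is η = 1 − T_C/T_H = 1 − 300.15/747.04 = 0.5982.
Q_H = W/η = 1530/0.5982 = 2558 J.

Q_H ≈ 2558 J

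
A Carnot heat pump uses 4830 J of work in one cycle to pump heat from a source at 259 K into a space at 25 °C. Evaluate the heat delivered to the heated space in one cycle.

T_H = 25 °C → 25 + 273.15 = 298.15 K.
For a reversible heat pump, COP_HP = T_H/(T_H − T_C) = 298.15/39.15 = 7.6156.
Q_H = COP_HP · W = 7.6156 × 4830 = 36800 J.

Q_H ≈ 36800 J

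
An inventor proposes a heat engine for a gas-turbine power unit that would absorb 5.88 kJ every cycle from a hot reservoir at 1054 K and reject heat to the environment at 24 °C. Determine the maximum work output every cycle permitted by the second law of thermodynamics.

T_C = 24 °C → 24 + 273.15 = 297.15 K.
No engine can exceed the Carnot limit: η_max = 1 − T_C/T_H = 1 − 297.15/1054.00 = 0.7181.
W_max = η_max · Q_H = 0.7181 × 5.88 = 4.22 kJ.

W_max ≈ 4.22 kJ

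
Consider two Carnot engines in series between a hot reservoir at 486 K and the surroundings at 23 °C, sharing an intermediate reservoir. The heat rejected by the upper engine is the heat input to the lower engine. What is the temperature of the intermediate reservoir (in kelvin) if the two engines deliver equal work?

T_C = 23 °C → 23 + 273.15 = 296.15 K.
For reversible stages Q_m = Q_H·(T_m/T_H). Setting W₁ = Q_H(1 − T_m/T_H) equal to W₂ = Q_m(1 − T_C/T_m) = Q_H·(T_m − T_C)/T_H gives T_H − T_m = T_m − T_C, so T_m = (T_H + T_C)/2 = (486.00 + 296.15)/2 = 391 K.

T_m ≈ 391 K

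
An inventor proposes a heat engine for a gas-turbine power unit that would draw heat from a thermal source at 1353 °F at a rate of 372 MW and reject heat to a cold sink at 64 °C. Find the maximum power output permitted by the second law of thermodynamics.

Ẇ_max ≈ 247 MW

T_H = 1353 °F → (1353 − 32) × 5/9 = 733.89 °C = 1007.04 K.
T_C = 64 °C → 64 + 273.15 = 337.15 K.
The second-law ceiling is the Carnot efficiency, η_max = 1 − T_C/T_H = 1 − 337.15/1007.04 = 0.6652.
W_max = η_max · Q_H = 0.6652 × 372 = 247 MW.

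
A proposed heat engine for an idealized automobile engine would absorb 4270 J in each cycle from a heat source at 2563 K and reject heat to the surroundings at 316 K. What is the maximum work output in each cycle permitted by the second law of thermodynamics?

W_max ≈ 3740 J

The second-law ceiling is the Carnot efficiency, η_max = 1 − T_C/T_H = 1 − 316.00/2563.00 = 0.8767.
W_max = η_max · Q_H = 0.8767 × 4270 = 3740 J.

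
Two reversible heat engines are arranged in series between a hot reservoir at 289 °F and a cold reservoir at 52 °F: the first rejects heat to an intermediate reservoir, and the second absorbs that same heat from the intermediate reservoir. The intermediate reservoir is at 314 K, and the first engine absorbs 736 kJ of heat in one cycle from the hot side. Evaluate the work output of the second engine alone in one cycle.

W₂ ≈ 52.6 kJ

T_H = 289 °F → (289 − 32) × 5/9 = 142.78 °C = 415.93 K.
T_C = 52 °F → (52 − 32) × 5/9 = 11.11 °C = 284.26 K.
Heat entering the second stage: Q_m = Q_H·(T_m/T_H) = 736 × 314.00/415.93 = 556 kJ.
Second-stage efficiency η₂ = 1 − T_C/T_m = 1 − 284.26/314.00 = 0.0947, so W₂ = η₂·Q_m = 52.6 kJ.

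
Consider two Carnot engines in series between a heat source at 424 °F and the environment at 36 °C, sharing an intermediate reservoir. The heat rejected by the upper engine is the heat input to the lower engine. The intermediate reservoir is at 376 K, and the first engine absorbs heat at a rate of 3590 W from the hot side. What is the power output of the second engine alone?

T_H = 424 °F → (424 − 32) × 5/9 = 217.78 °C = 490.93 K.
T_C = 36 °C → 36 + 273.15 = 309.15 K.
Heat entering the second stage: Q_m = Q_H·(T_m/T_H) = 3590 × 376.00/490.93 = 2750 W.
Second-stage efficiency η₂ = 1 − T_C/T_m = 1 − 309.15/376.00 = 0.1778, so W₂ = η₂·Q_m = 488.9 W.

Ẇ₂ ≈ 488.9 W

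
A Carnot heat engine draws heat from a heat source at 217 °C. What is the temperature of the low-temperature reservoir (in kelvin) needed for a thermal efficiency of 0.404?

T_C ≈ 292.1 K

T_H = 217 °C → 217 + 273.15 = 490.15 K.
From η = 1 − T_C/T_H, T_C = T_H·(1 − η) = 490.15 × (1 − 0.404) = 292.1 K.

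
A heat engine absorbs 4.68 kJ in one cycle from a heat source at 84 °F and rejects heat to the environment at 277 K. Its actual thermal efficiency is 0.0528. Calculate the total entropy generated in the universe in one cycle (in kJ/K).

ΔS_univ ≈ 5.085e-04 kJ/K

T_H = 84 °F → (84 − 32) × 5/9 = 28.89 °C = 302.04 K.
W = η·Q_H = 0.0528 × 4.68 = 0.2471 kJ, so Q_C = Q_H − W = 4.433 kJ.
Reservoir entropy changes: ΔS_H = −Q_H/T_H = −4.68/302.04 = -0.01549 kJ/K and ΔS_C = +Q_C/T_C = 4.433/277.00 = 0.01600 kJ/K.
ΔS_univ = −Q_H/T_H + Q_C/T_C = 5.085e-04 kJ/K (> 0, since η = 0.0528 < η_Carnot = 0.083).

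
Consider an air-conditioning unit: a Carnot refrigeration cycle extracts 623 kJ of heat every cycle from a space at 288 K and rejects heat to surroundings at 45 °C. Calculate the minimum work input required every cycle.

T_H = 45 °C → 45 + 273.15 = 318.15 K.
COP_R = T_C/(T_H − T_C) = 288.00/30.15 = 9.5522.
W = Q_C/COP_R = 623/9.5522 = 65.2 kJ.

W_in ≈ 65.2 kJ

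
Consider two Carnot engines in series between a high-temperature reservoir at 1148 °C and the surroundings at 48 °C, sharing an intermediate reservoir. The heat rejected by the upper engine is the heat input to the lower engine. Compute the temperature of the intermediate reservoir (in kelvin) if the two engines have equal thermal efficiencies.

T_H = 1148 °C → 1148 + 273.15 = 1421.15 K.
T_C = 48 °C → 48 + 273.15 = 321.15 K.
Equal efficiencies require 1 − T_m/T_H = 1 − T_C/T_m, i.e. T_m/T_H = T_C/T_m, so T_m = √(T_H·T_C) = √(1421.15 × 321.15) = 676 K.

T_m ≈ 676 K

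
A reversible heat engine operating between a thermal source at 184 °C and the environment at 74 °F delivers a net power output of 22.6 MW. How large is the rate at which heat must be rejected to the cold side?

Q̇_C ≈ 41.7 MW

T_H = 184 °C → 184 + 273.15 = 457.15 K.
T_C = 74 °F → (74 − 32) × 5/9 = 23.33 °C = 296.48 K.
For a reversible engine, η = 1 − T_C/T_H = 1 − 296.48/457.15 = 0.3515.
Since Q_C/Q_H = T_C/T_H and Q_H = W/η, Q_C = W·T_C/(T_H − T_C) = 22.6 × 296.48/160.67 = 41.7 MW.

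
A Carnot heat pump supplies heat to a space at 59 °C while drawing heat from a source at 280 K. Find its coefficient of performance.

COP_HP ≈ 6.37

T_H = 59 °C → 59 + 273.15 = 332.15 K.
COP_HP = T_H/(T_H − T_C) = 332.15/(332.15 − 280.00) = 6.37.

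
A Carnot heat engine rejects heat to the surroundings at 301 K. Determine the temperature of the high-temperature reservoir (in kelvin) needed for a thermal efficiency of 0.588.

From η = 1 − T_C/T_H, solving for T_H gives T_H = T_C/(1 − η) = 301.00/(1 − 0.588) = 731 K.

T_H ≈ 731 K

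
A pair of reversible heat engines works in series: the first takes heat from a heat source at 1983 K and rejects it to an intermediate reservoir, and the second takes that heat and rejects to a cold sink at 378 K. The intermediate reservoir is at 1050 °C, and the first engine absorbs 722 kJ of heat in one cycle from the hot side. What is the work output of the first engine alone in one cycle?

T_m = 1050 °C → 1050 + 273.15 = 1323.15 K.
First-stage efficiency η₁ = 1 − T_m/T_H = 1 − 1323.15/1983.00 = 0.3328.
W₁ = η₁·Q_H = 0.3328 × 722 = 240.2 kJ.

W₁ ≈ 240.2 kJ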